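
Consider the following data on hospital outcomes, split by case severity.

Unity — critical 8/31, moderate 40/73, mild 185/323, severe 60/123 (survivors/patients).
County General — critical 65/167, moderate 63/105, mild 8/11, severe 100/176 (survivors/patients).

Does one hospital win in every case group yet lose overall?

Critical: Unity 8/31 = 25.8%, County General 65/167 = 38.9% → County General
Moderate: Unity 40/73 = 54.8%, County General 63/105 = 60.0% → County General
Mild: Unity 185/323 = 57.3%, County General 8/11 = 72.7% → County General
Severe: Unity 60/123 = 48.8%, County General 100/176 = 56.8% → County General
Overall: Unity 293/550 = 53.3%, County General 236/459 = 51.4% → Unity
County General wins each case group but Unity wins overall — the comparison reverses. County General's patients skew toward critical, which has a lower base rate.

Yes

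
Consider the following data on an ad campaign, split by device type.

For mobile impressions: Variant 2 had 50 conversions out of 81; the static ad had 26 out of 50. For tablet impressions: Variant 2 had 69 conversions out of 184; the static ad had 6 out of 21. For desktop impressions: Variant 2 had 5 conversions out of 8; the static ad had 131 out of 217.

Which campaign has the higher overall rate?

the static ad

Mobile: Variant 2 50/81 = 61.7%, the static ad 26/50 = 52.0% → Variant 2
Tablet: Variant 2 69/184 = 37.5%, the static ad 6/21 = 28.6% → Variant 2
Desktop: Variant 2 5/8 = 62.5%, the static ad 131/217 = 60.4% → Variant 2
Overall: Variant 2 124/273 = 45.4%, the static ad 163/288 = 56.6% → the static ad
(Variant 2 wins every device group but the static ad wins overall — Variant 2's impressions skew toward the low-rate tablet group.)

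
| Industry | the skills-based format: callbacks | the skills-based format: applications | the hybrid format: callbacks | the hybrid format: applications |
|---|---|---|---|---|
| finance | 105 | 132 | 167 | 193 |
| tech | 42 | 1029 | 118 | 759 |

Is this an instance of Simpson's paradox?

Finance: the skills-based format 105/132 = 79.5%, the hybrid format 167/193 = 86.5% → the hybrid format
Tech: the skills-based format 42/1029 = 4.1%, the hybrid format 118/759 = 15.5% → the hybrid format
Overall: the skills-based format 147/1161 = 12.7%, the hybrid format 285/952 = 29.9% → the hybrid format
The hybrid format wins overall and in every industry group — no reversal.

No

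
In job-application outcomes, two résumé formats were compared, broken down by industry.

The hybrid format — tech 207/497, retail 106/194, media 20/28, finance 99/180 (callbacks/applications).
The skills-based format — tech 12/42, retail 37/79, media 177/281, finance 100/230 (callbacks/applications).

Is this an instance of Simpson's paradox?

Yes

Tech: the hybrid format 207/497 = 41.6%, the skills-based format 12/42 = 28.6% → the hybrid format
Retail: the hybrid format 106/194 = 54.6%, the skills-based format 37/79 = 46.8% → the hybrid format
Media: the hybrid format 20/28 = 71.4%, the skills-based format 177/281 = 63.0% → the hybrid format
Finance: the hybrid format 99/180 = 55.0%, the skills-based format 100/230 = 43.5% → the hybrid format
Overall: the hybrid format 432/899 = 48.1%, the skills-based format 326/632 = 51.6% → the skills-based format
The hybrid format wins each industry group but the skills-based format wins overall — the comparison reverses. The hybrid format's applications skew toward tech, which has a lower base rate.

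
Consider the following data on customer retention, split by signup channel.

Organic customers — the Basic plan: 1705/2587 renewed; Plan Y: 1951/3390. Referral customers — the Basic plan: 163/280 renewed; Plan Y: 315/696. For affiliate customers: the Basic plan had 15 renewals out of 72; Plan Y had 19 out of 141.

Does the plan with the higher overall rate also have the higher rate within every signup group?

Yes

Organic: the Basic plan 1705/2587 = 65.9%, Plan Y 1951/3390 = 57.6% → the Basic plan
Referral: the Basic plan 163/280 = 58.2%, Plan Y 315/696 = 45.3% → the Basic plan
Affiliate: the Basic plan 15/72 = 20.8%, Plan Y 19/141 = 13.5% → the Basic plan
Overall: the Basic plan 1883/2939 = 64.1%, Plan Y 2285/4227 = 54.1% → the Basic plan
The Basic plan wins overall and in every signup group — no reversal.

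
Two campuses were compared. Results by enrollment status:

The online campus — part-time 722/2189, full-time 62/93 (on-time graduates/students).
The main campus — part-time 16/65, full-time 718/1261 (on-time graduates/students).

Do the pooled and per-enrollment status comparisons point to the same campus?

No

Part-time: the online campus 722/2189 = 33.0%, the main campus 16/65 = 24.6% → the online campus
Full-time: the online campus 62/93 = 66.7%, the main campus 718/1261 = 56.9% → the online campus
Overall: the online campus 784/2282 = 34.4%, the main campus 734/1326 = 55.4% → the main campus
The online campus wins each enrollment group but the main campus wins overall — the comparison reverses. The online campus's students skew toward part-time, which has a lower base rate.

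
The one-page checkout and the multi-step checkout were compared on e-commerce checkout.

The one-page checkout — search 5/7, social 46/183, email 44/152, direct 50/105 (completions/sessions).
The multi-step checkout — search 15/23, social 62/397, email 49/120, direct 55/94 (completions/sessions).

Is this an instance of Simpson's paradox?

No

Search: the one-page checkout 5/7 = 71.4%, the multi-step checkout 15/23 = 65.2% → the one-page checkout
Social: the one-page checkout 46/183 = 25.1%, the multi-step checkout 62/397 = 15.6% → the one-page checkout
Email: the one-page checkout 44/152 = 28.9%, the multi-step checkout 49/120 = 40.8% → the multi-step checkout
Direct: the one-page checkout 50/105 = 47.6%, the multi-step checkout 55/94 = 58.5% → the multi-step checkout
Overall: the one-page checkout 145/447 = 32.4%, the multi-step checkout 181/634 = 28.5% → the one-page checkout
Neither sweeps: the one-page checkout wins 2 of 4 groups, the multi-step checkout wins 2. The one-page checkout wins overall but not every group — no Simpson reversal.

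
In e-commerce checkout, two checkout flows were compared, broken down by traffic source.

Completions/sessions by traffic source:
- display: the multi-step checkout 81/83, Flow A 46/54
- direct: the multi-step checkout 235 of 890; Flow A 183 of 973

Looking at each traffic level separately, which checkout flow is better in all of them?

Display: the multi-step checkout 81/83 = 97.6%, Flow A 46/54 = 85.2% → the multi-step checkout
Direct: the multi-step checkout 235/890 = 26.4%, Flow A 183/973 = 18.8% → the multi-step checkout
The multi-step checkout has the higher rate in both groups.

the multi-step checkout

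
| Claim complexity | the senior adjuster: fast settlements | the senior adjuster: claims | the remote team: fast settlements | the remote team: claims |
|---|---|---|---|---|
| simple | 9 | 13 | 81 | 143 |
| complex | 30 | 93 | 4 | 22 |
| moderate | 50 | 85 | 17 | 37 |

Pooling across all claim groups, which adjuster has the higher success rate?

the remote team

Simple: the senior adjuster 9/13 = 69.2%, the remote team 81/143 = 56.6% → the senior adjuster
Complex: the senior adjuster 30/93 = 32.3%, the remote team 4/22 = 18.2% → the senior adjuster
Moderate: the senior adjuster 50/85 = 58.8%, the remote team 17/37 = 45.9% → the senior adjuster
Overall: the senior adjuster 89/191 = 46.6%, the remote team 102/202 = 50.5% → the remote team
(The senior adjuster wins every claim group but the remote team wins overall — the senior adjuster's claims skew toward the low-rate complex group.)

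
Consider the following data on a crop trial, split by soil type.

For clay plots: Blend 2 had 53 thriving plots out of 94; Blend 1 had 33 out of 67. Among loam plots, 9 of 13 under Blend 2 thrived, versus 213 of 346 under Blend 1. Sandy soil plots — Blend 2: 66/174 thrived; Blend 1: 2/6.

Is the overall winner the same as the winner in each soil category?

No

Clay: Blend 2 53/94 = 56.4%, Blend 1 33/67 = 49.3% → Blend 2
Loam: Blend 2 9/13 = 69.2%, Blend 1 213/346 = 61.6% → Blend 2
Sandy soil: Blend 2 66/174 = 37.9%, Blend 1 2/6 = 33.3% → Blend 2
Overall: Blend 2 128/281 = 45.6%, Blend 1 248/419 = 59.2% → Blend 1
Blend 2 wins each soil group but Blend 1 wins overall — the comparison reverses. Blend 2's plots skew toward sandy soil, which has a lower base rate.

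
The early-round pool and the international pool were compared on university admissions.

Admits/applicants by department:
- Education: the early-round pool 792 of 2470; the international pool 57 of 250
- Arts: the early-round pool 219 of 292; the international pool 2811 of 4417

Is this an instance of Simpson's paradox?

Yes

Education: the early-round pool 792/2470 = 32.1%, the international pool 57/250 = 22.8% → the early-round pool
Arts: the early-round pool 219/292 = 75.0%, the international pool 2811/4417 = 63.6% → the early-round pool
Overall: the early-round pool 1011/2762 = 36.6%, the international pool 2868/4667 = 61.5% → the international pool
The early-round pool wins each department group but the international pool wins overall — the comparison reverses. The early-round pool's applicants skew toward Education, which has a lower base rate.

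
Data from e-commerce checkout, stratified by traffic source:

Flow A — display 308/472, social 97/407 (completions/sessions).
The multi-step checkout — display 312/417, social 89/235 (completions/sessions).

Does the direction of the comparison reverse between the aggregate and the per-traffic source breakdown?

No

Display: Flow A 308/472 = 65.3%, the multi-step checkout 312/417 = 74.8% → the multi-step checkout
Social: Flow A 97/407 = 23.8%, the multi-step checkout 89/235 = 37.9% → the multi-step checkout
Overall: Flow A 405/879 = 46.1%, the multi-step checkout 401/652 = 61.5% → the multi-step checkout
The multi-step checkout wins overall and in every traffic group — no reversal.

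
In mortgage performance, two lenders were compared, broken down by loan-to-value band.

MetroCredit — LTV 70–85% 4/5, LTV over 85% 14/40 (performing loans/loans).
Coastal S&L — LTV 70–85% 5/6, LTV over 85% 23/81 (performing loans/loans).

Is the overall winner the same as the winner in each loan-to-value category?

LTV 70–85%: MetroCredit 4/5 = 80.0%, Coastal S&L 5/6 = 83.3% → Coastal S&L
LTV over 85%: MetroCredit 14/40 = 35.0%, Coastal S&L 23/81 = 28.4% → MetroCredit
Overall: MetroCredit 18/45 = 40.0%, Coastal S&L 28/87 = 32.2% → MetroCredit
Neither sweeps: MetroCredit wins 1 of 2 groups, Coastal S&L wins 1. MetroCredit wins overall but not every group — no Simpson reversal.

No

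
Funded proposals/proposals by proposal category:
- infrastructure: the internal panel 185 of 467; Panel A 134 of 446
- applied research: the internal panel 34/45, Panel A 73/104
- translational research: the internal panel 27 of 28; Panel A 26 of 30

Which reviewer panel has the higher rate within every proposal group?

Infrastructure: the internal panel 185/467 = 39.6%, Panel A 134/446 = 30.0% → the internal panel
Applied research: the internal panel 34/45 = 75.6%, Panel A 73/104 = 70.2% → the internal panel
Translational research: the internal panel 27/28 = 96.4%, Panel A 26/30 = 86.7% → the internal panel
The internal panel has the higher rate in all 3 groups.

the internal panel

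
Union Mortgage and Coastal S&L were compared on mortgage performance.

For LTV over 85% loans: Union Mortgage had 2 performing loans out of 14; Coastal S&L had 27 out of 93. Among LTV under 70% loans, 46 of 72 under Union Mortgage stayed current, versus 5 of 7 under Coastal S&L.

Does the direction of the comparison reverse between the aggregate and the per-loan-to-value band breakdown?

Yes

LTV over 85%: Union Mortgage 2/14 = 14.3%, Coastal S&L 27/93 = 29.0% → Coastal S&L
LTV under 70%: Union Mortgage 46/72 = 63.9%, Coastal S&L 5/7 = 71.4% → Coastal S&L
Overall: Union Mortgage 48/86 = 55.8%, Coastal S&L 32/100 = 32.0% → Union Mortgage
Coastal S&L wins each loan-to-value group but Union Mortgage wins overall — the comparison reverses. Coastal S&L's loans skew toward LTV over 85%, which has a lower base rate.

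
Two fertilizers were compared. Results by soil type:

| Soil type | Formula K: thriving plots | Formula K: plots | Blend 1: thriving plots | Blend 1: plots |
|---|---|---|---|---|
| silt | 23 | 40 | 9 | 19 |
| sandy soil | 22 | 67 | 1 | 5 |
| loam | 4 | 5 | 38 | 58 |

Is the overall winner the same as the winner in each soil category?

No

Silt: Formula K 23/40 = 57.5%, Blend 1 9/19 = 47.4% → Formula K
Sandy soil: Formula K 22/67 = 32.8%, Blend 1 1/5 = 20.0% → Formula K
Loam: Formula K 4/5 = 80.0%, Blend 1 38/58 = 65.5% → Formula K
Overall: Formula K 49/112 = 43.8%, Blend 1 48/82 = 58.5% → Blend 1
Formula K wins each soil group but Blend 1 wins overall — the comparison reverses. Formula K's plots skew toward sandy soil, which has a lower base rate.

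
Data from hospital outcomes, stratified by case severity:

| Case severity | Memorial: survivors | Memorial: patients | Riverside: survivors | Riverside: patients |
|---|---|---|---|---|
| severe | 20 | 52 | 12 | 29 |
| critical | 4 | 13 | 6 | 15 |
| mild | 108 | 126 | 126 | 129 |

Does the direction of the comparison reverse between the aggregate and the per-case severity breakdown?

Severe: Memorial 20/52 = 38.5%, Riverside 12/29 = 41.4% → Riverside
Critical: Memorial 4/13 = 30.8%, Riverside 6/15 = 40.0% → Riverside
Mild: Memorial 108/126 = 85.7%, Riverside 126/129 = 97.7% → Riverside
Overall: Memorial 132/191 = 69.1%, Riverside 144/173 = 83.2% → Riverside
Riverside wins overall and in every case group — no reversal.

No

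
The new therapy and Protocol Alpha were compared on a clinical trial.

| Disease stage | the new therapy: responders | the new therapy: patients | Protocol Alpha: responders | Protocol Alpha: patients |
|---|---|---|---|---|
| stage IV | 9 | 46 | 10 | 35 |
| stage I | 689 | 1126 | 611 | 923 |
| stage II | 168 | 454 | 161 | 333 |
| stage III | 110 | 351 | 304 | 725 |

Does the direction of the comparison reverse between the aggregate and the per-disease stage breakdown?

No

Stage IV: the new therapy 9/46 = 19.6%, Protocol Alpha 10/35 = 28.6% → Protocol Alpha
Stage I: the new therapy 689/1126 = 61.2%, Protocol Alpha 611/923 = 66.2% → Protocol Alpha
Stage II: the new therapy 168/454 = 37.0%, Protocol Alpha 161/333 = 48.3% → Protocol Alpha
Stage III: the new therapy 110/351 = 31.3%, Protocol Alpha 304/725 = 41.9% → Protocol Alpha
Overall: the new therapy 976/1977 = 49.4%, Protocol Alpha 1086/2016 = 53.9% → Protocol Alpha
Protocol Alpha wins overall and in every disease group — no reversal.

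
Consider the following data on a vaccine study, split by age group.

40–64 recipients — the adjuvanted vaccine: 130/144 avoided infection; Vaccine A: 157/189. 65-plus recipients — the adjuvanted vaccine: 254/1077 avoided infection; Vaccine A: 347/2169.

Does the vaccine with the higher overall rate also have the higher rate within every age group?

40–64: the adjuvanted vaccine 130/144 = 90.3%, Vaccine A 157/189 = 83.1% → the adjuvanted vaccine
65-plus: the adjuvanted vaccine 254/1077 = 23.6%, Vaccine A 347/2169 = 16.0% → the adjuvanted vaccine
Overall: the adjuvanted vaccine 384/1221 = 31.4%, Vaccine A 504/2358 = 21.4% → the adjuvanted vaccine
The adjuvanted vaccine wins overall and in every age group — no reversal.

Yes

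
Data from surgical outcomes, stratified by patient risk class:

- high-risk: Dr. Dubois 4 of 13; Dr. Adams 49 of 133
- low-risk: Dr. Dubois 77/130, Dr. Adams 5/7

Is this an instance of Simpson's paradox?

High-risk: Dr. Dubois 4/13 = 30.8%, Dr. Adams 49/133 = 36.8% → Dr. Adams
Low-risk: Dr. Dubois 77/130 = 59.2%, Dr. Adams 5/7 = 71.4% → Dr. Adams
Overall: Dr. Dubois 81/143 = 56.6%, Dr. Adams 54/140 = 38.6% → Dr. Dubois
Dr. Adams wins each patient risk group but Dr. Dubois wins overall — the comparison reverses. Dr. Adams's operations skew toward high-risk, which has a lower base rate.

Yes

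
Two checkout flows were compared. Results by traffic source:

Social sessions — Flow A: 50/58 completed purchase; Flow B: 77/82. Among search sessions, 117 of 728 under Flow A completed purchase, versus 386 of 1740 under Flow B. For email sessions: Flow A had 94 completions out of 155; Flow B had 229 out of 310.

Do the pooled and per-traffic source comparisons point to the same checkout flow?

Social: Flow A 50/58 = 86.2%, Flow B 77/82 = 93.9% → Flow B
Search: Flow A 117/728 = 16.1%, Flow B 386/1740 = 22.2% → Flow B
Email: Flow A 94/155 = 60.6%, Flow B 229/310 = 73.9% → Flow B
Overall: Flow A 261/941 = 27.7%, Flow B 692/2132 = 32.5% → Flow B
Flow B wins overall and in every traffic group — no reversal.

Yes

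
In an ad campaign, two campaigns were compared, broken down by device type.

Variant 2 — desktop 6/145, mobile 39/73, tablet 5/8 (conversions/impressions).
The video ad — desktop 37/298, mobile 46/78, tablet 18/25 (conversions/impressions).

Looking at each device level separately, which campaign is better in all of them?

the video ad

Desktop: Variant 2 6/145 = 4.1%, the video ad 37/298 = 12.4% → the video ad
Mobile: Variant 2 39/73 = 53.4%, the video ad 46/78 = 59.0% → the video ad
Tablet: Variant 2 5/8 = 62.5%, the video ad 18/25 = 72.0% → the video ad
The video ad has the higher rate in all 3 groups.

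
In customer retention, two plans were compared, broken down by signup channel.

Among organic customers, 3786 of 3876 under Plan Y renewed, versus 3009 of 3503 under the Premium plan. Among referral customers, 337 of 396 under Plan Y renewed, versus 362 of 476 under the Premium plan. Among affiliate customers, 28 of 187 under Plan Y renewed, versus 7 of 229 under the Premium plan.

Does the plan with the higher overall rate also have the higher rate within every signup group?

Yes

Organic: Plan Y 3786/3876 = 97.7%, the Premium plan 3009/3503 = 85.9% → Plan Y
Referral: Plan Y 337/396 = 85.1%, the Premium plan 362/476 = 76.1% → Plan Y
Affiliate: Plan Y 28/187 = 15.0%, the Premium plan 7/229 = 3.1% → Plan Y
Overall: Plan Y 4151/4459 = 93.1%, the Premium plan 3378/4208 = 80.3% → Plan Y
Plan Y wins overall and in every signup group — no reversal.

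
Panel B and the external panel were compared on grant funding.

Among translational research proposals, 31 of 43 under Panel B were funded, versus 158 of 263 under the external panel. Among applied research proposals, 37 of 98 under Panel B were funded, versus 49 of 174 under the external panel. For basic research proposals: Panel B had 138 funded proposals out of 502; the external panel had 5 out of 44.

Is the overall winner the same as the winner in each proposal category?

Translational research: Panel B 31/43 = 72.1%, the external panel 158/263 = 60.1% → Panel B
Applied research: Panel B 37/98 = 37.8%, the external panel 49/174 = 28.2% → Panel B
Basic research: Panel B 138/502 = 27.5%, the external panel 5/44 = 11.4% → Panel B
Overall: Panel B 206/643 = 32.0%, the external panel 212/481 = 44.1% → the external panel
Panel B wins each proposal group but the external panel wins overall — the comparison reverses. Panel B's proposals skew toward basic research, which has a lower base rate.

No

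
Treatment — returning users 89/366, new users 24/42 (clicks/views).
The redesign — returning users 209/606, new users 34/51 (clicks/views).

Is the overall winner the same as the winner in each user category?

Returning users: Treatment 89/366 = 24.3%, the redesign 209/606 = 34.5% → the redesign
New users: Treatment 24/42 = 57.1%, the redesign 34/51 = 66.7% → the redesign
Overall: Treatment 113/408 = 27.7%, the redesign 243/657 = 37.0% → the redesign
The redesign wins overall and in every user group — no reversal.

Yes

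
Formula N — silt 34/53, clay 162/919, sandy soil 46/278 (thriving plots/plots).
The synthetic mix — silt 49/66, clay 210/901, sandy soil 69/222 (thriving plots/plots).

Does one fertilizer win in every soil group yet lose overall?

No

Silt: Formula N 34/53 = 64.2%, the synthetic mix 49/66 = 74.2% → the synthetic mix
Clay: Formula N 162/919 = 17.6%, the synthetic mix 210/901 = 23.3% → the synthetic mix
Sandy soil: Formula N 46/278 = 16.5%, the synthetic mix 69/222 = 31.1% → the synthetic mix
Overall: Formula N 242/1250 = 19.4%, the synthetic mix 328/1189 = 27.6% → the synthetic mix
The synthetic mix wins overall and in every soil group — no reversal.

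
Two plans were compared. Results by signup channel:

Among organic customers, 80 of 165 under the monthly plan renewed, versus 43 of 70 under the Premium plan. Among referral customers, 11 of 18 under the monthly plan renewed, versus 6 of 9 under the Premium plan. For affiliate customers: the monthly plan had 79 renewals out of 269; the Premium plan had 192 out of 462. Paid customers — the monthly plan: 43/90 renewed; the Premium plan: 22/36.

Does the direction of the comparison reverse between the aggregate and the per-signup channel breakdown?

No

Organic: the monthly plan 80/165 = 48.5%, the Premium plan 43/70 = 61.4% → the Premium plan
Referral: the monthly plan 11/18 = 61.1%, the Premium plan 6/9 = 66.7% → the Premium plan
Affiliate: the monthly plan 79/269 = 29.4%, the Premium plan 192/462 = 41.6% → the Premium plan
Paid: the monthly plan 43/90 = 47.8%, the Premium plan 22/36 = 61.1% → the Premium plan
Overall: the monthly plan 213/542 = 39.3%, the Premium plan 263/577 = 45.6% → the Premium plan
The Premium plan wins overall and in every signup group — no reversal.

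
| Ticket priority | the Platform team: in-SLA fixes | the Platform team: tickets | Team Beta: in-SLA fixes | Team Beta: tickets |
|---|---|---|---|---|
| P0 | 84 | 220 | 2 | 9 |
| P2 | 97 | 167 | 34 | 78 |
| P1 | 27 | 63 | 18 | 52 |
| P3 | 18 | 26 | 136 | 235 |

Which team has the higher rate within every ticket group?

P0: the Platform team 84/220 = 38.2%, Team Beta 2/9 = 22.2% → the Platform team
P2: the Platform team 97/167 = 58.1%, Team Beta 34/78 = 43.6% → the Platform team
P1: the Platform team 27/63 = 42.9%, Team Beta 18/52 = 34.6% → the Platform team
P3: the Platform team 18/26 = 69.2%, Team Beta 136/235 = 57.9% → the Platform team
The Platform team has the higher rate in all 4 groups.

the Platform team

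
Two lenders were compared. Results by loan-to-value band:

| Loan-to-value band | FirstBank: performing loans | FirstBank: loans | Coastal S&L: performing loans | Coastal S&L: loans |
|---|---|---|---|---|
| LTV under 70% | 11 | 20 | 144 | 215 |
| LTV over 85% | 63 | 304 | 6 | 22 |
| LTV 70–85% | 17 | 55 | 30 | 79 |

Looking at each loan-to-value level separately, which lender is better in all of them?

Coastal S&L

LTV under 70%: FirstBank 11/20 = 55.0%, Coastal S&L 144/215 = 67.0% → Coastal S&L
LTV over 85%: FirstBank 63/304 = 20.7%, Coastal S&L 6/22 = 27.3% → Coastal S&L
LTV 70–85%: FirstBank 17/55 = 30.9%, Coastal S&L 30/79 = 38.0% → Coastal S&L
Coastal S&L has the higher rate in all 3 groups.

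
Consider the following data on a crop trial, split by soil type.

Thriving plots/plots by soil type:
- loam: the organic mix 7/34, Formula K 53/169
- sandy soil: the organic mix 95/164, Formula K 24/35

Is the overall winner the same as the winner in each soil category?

Loam: the organic mix 7/34 = 20.6%, Formula K 53/169 = 31.4% → Formula K
Sandy soil: the organic mix 95/164 = 57.9%, Formula K 24/35 = 68.6% → Formula K
Overall: the organic mix 102/198 = 51.5%, Formula K 77/204 = 37.7% → the organic mix
Formula K wins each soil group but the organic mix wins overall — the comparison reverses. Formula K's plots skew toward loam, which has a lower base rate.

No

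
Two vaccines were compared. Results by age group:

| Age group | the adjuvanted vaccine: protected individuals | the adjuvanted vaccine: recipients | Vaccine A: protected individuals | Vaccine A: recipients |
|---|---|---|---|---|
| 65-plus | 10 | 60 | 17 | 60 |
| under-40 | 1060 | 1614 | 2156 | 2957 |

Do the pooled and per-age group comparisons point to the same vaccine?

65-plus: the adjuvanted vaccine 10/60 = 16.7%, Vaccine A 17/60 = 28.3% → Vaccine A
Under-40: the adjuvanted vaccine 1060/1614 = 65.7%, Vaccine A 2156/2957 = 72.9% → Vaccine A
Overall: the adjuvanted vaccine 1070/1674 = 63.9%, Vaccine A 2173/3017 = 72.0% → Vaccine A
Vaccine A wins overall and in every age group — no reversal.

Yes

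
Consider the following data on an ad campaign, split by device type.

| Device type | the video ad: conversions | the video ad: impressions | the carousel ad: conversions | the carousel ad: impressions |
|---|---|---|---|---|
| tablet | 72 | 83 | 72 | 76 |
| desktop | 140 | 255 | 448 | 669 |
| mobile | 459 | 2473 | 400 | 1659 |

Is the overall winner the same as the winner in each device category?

Yes

Tablet: the video ad 72/83 = 86.7%, the carousel ad 72/76 = 94.7% → the carousel ad
Desktop: the video ad 140/255 = 54.9%, the carousel ad 448/669 = 67.0% → the carousel ad
Mobile: the video ad 459/2473 = 18.6%, the carousel ad 400/1659 = 24.1% → the carousel ad
Overall: the video ad 671/2811 = 23.9%, the carousel ad 920/2404 = 38.3% → the carousel ad
The carousel ad wins overall and in every device group — no reversal.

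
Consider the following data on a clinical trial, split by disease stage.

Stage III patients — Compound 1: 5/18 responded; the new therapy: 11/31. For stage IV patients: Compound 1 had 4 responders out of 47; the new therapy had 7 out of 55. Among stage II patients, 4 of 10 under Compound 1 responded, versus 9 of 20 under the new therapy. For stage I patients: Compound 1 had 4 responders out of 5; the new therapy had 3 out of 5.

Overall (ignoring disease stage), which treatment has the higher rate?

the new therapy

Stage III: Compound 1 5/18 = 27.8%, the new therapy 11/31 = 35.5% → the new therapy
Stage IV: Compound 1 4/47 = 8.5%, the new therapy 7/55 = 12.7% → the new therapy
Stage II: Compound 1 4/10 = 40.0%, the new therapy 9/20 = 45.0% → the new therapy
Stage I: Compound 1 4/5 = 80.0%, the new therapy 3/5 = 60.0% → Compound 1
Overall: Compound 1 17/80 = 21.2%, the new therapy 30/111 = 27.0% → the new therapy
(Neither sweeps every disease group, but the new therapy has the higher pooled rate.)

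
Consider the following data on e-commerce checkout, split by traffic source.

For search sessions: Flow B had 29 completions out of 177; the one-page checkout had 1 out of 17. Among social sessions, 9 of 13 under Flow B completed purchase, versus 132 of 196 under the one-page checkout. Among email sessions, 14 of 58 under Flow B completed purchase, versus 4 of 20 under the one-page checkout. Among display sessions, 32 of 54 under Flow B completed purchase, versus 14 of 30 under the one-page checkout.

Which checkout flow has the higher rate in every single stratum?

Search: Flow B 29/177 = 16.4%, the one-page checkout 1/17 = 5.9% → Flow B
Social: Flow B 9/13 = 69.2%, the one-page checkout 132/196 = 67.3% → Flow B
Email: Flow B 14/58 = 24.1%, the one-page checkout 4/20 = 20.0% → Flow B
Display: Flow B 32/54 = 59.3%, the one-page checkout 14/30 = 46.7% → Flow B
Flow B has the higher rate in all 4 groups.

Flow B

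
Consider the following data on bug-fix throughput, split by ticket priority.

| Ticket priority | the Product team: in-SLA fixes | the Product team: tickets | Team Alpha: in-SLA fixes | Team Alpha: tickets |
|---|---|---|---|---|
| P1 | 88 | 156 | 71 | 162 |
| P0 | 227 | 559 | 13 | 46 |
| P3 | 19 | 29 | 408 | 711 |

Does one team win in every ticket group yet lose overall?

P1: the Product team 88/156 = 56.4%, Team Alpha 71/162 = 43.8% → the Product team
P0: the Product team 227/559 = 40.6%, Team Alpha 13/46 = 28.3% → the Product team
P3: the Product team 19/29 = 65.5%, Team Alpha 408/711 = 57.4% → the Product team
Overall: the Product team 334/744 = 44.9%, Team Alpha 492/919 = 53.5% → Team Alpha
The Product team wins each ticket group but Team Alpha wins overall — the comparison reverses. The Product team's tickets skew toward P0, which has a lower base rate.

Yes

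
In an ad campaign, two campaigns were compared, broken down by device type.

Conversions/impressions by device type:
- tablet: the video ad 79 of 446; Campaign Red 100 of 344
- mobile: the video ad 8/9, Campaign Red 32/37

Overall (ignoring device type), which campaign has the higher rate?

Tablet: the video ad 79/446 = 17.7%, Campaign Red 100/344 = 29.1% → Campaign Red
Mobile: the video ad 8/9 = 88.9%, Campaign Red 32/37 = 86.5% → the video ad
Overall: the video ad 87/455 = 19.1%, Campaign Red 132/381 = 34.6% → Campaign Red
(Neither sweeps every device group, but Campaign Red has the higher pooled rate.)

Campaign Red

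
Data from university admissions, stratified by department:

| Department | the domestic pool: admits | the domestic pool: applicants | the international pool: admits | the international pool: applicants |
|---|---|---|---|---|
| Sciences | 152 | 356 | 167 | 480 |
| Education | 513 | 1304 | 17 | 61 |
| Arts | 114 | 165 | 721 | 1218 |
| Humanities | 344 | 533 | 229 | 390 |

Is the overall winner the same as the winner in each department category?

No

Sciences: the domestic pool 152/356 = 42.7%, the international pool 167/480 = 34.8% → the domestic pool
Education: the domestic pool 513/1304 = 39.3%, the international pool 17/61 = 27.9% → the domestic pool
Arts: the domestic pool 114/165 = 69.1%, the international pool 721/1218 = 59.2% → the domestic pool
Humanities: the domestic pool 344/533 = 64.5%, the international pool 229/390 = 58.7% → the domestic pool
Overall: the domestic pool 1123/2358 = 47.6%, the international pool 1134/2149 = 52.8% → the international pool
The domestic pool wins each department group but the international pool wins overall — the comparison reverses. The domestic pool's applicants skew toward Education, which has a lower base rate.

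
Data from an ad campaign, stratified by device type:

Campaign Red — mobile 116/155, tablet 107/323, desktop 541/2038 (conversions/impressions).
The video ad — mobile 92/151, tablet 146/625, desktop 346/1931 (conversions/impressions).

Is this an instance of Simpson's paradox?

Mobile: Campaign Red 116/155 = 74.8%, the video ad 92/151 = 60.9% → Campaign Red
Tablet: Campaign Red 107/323 = 33.1%, the video ad 146/625 = 23.4% → Campaign Red
Desktop: Campaign Red 541/2038 = 26.5%, the video ad 346/1931 = 17.9% → Campaign Red
Overall: Campaign Red 764/2516 = 30.4%, the video ad 584/2707 = 21.6% → Campaign Red
Campaign Red wins overall and in every device group — no reversal.

No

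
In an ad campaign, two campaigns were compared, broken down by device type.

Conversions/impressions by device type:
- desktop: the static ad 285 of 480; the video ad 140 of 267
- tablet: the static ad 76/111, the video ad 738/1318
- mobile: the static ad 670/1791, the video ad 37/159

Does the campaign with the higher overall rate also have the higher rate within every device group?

No

Desktop: the static ad 285/480 = 59.4%, the video ad 140/267 = 52.4% → the static ad
Tablet: the static ad 76/111 = 68.5%, the video ad 738/1318 = 56.0% → the static ad
Mobile: the static ad 670/1791 = 37.4%, the video ad 37/159 = 23.3% → the static ad
Overall: the static ad 1031/2382 = 43.3%, the video ad 915/1744 = 52.5% → the video ad
The static ad wins each device group but the video ad wins overall — the comparison reverses. The static ad's impressions skew toward mobile, which has a lower base rate.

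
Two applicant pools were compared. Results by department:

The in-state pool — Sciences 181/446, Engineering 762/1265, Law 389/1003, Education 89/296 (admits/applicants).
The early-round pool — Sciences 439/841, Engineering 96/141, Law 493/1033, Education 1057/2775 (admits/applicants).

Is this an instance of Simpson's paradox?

Yes

Sciences: the in-state pool 181/446 = 40.6%, the early-round pool 439/841 = 52.2% → the early-round pool
Engineering: the in-state pool 762/1265 = 60.2%, the early-round pool 96/141 = 68.1% → the early-round pool
Law: the in-state pool 389/1003 = 38.8%, the early-round pool 493/1033 = 47.7% → the early-round pool
Education: the in-state pool 89/296 = 30.1%, the early-round pool 1057/2775 = 38.1% → the early-round pool
Overall: the in-state pool 1421/3010 = 47.2%, the early-round pool 2085/4790 = 43.5% → the in-state pool
The early-round pool wins each department group but the in-state pool wins overall — the comparison reverses. The early-round pool's applicants skew toward Education, which has a lower base rate.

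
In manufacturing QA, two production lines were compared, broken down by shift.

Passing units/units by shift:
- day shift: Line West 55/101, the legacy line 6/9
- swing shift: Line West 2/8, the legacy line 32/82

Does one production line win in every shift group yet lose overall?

Day shift: Line West 55/101 = 54.5%, the legacy line 6/9 = 66.7% → the legacy line
Swing shift: Line West 2/8 = 25.0%, the legacy line 32/82 = 39.0% → the legacy line
Overall: Line West 57/109 = 52.3%, the legacy line 38/91 = 41.8% → Line West
The legacy line wins each shift group but Line West wins overall — the comparison reverses. The legacy line's units skew toward swing shift, which has a lower base rate.

Yes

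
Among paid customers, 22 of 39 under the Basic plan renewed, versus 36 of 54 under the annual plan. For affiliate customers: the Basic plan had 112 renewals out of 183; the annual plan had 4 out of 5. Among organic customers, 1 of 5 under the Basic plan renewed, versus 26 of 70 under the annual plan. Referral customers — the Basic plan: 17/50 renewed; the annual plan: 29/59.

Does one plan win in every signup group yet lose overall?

Paid: the Basic plan 22/39 = 56.4%, the annual plan 36/54 = 66.7% → the annual plan
Affiliate: the Basic plan 112/183 = 61.2%, the annual plan 4/5 = 80.0% → the annual plan
Organic: the Basic plan 1/5 = 20.0%, the annual plan 26/70 = 37.1% → the annual plan
Referral: the Basic plan 17/50 = 34.0%, the annual plan 29/59 = 49.2% → the annual plan
Overall: the Basic plan 152/277 = 54.9%, the annual plan 95/188 = 50.5% → the Basic plan
The annual plan wins each signup group but the Basic plan wins overall — the comparison reverses. The annual plan's customers skew toward organic, which has a lower base rate.

Yes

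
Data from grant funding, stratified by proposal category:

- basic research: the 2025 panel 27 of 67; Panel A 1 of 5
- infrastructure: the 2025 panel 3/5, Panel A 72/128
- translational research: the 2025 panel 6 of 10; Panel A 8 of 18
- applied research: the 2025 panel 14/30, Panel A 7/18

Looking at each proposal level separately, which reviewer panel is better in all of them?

Basic research: the 2025 panel 27/67 = 40.3%, Panel A 1/5 = 20.0% → the 2025 panel
Infrastructure: the 2025 panel 3/5 = 60.0%, Panel A 72/128 = 56.2% → the 2025 panel
Translational research: the 2025 panel 6/10 = 60.0%, Panel A 8/18 = 44.4% → the 2025 panel
Applied research: the 2025 panel 14/30 = 46.7%, Panel A 7/18 = 38.9% → the 2025 panel
The 2025 panel has the higher rate in all 4 groups.

the 2025 panel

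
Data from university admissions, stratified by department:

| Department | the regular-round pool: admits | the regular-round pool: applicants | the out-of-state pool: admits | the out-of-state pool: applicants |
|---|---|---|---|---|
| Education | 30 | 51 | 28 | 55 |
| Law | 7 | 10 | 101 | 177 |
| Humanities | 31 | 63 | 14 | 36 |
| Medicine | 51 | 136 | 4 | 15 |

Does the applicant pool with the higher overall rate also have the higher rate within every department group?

Education: the regular-round pool 30/51 = 58.8%, the out-of-state pool 28/55 = 50.9% → the regular-round pool
Law: the regular-round pool 7/10 = 70.0%, the out-of-state pool 101/177 = 57.1% → the regular-round pool
Humanities: the regular-round pool 31/63 = 49.2%, the out-of-state pool 14/36 = 38.9% → the regular-round pool
Medicine: the regular-round pool 51/136 = 37.5%, the out-of-state pool 4/15 = 26.7% → the regular-round pool
Overall: the regular-round pool 119/260 = 45.8%, the out-of-state pool 147/283 = 51.9% → the out-of-state pool
The regular-round pool wins each department group but the out-of-state pool wins overall — the comparison reverses. The regular-round pool's applicants skew toward Medicine, which has a lower base rate.

No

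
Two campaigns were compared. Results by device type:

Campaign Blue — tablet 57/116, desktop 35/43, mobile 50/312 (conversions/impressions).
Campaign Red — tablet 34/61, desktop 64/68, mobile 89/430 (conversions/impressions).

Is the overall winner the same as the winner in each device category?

Yes

Tablet: Campaign Blue 57/116 = 49.1%, Campaign Red 34/61 = 55.7% → Campaign Red
Desktop: Campaign Blue 35/43 = 81.4%, Campaign Red 64/68 = 94.1% → Campaign Red
Mobile: Campaign Blue 50/312 = 16.0%, Campaign Red 89/430 = 20.7% → Campaign Red
Overall: Campaign Blue 142/471 = 30.1%, Campaign Red 187/559 = 33.5% → Campaign Red
Campaign Red wins overall and in every device group — no reversal.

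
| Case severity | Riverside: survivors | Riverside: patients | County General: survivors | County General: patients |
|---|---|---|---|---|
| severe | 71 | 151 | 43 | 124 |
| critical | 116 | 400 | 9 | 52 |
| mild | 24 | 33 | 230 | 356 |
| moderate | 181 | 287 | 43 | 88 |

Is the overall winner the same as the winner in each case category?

Severe: Riverside 71/151 = 47.0%, County General 43/124 = 34.7% → Riverside
Critical: Riverside 116/400 = 29.0%, County General 9/52 = 17.3% → Riverside
Mild: Riverside 24/33 = 72.7%, County General 230/356 = 64.6% → Riverside
Moderate: Riverside 181/287 = 63.1%, County General 43/88 = 48.9% → Riverside
Overall: Riverside 392/871 = 45.0%, County General 325/620 = 52.4% → County General
Riverside wins each case group but County General wins overall — the comparison reverses. Riverside's patients skew toward critical, which has a lower base rate.

No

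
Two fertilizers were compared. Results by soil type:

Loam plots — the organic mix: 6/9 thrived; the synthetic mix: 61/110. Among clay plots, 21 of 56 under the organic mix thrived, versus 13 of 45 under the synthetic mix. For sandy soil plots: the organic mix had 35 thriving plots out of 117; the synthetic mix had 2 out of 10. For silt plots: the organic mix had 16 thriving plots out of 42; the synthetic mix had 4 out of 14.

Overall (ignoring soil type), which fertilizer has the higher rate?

the synthetic mix

Loam: the organic mix 6/9 = 66.7%, the synthetic mix 61/110 = 55.5% → the organic mix
Clay: the organic mix 21/56 = 37.5%, the synthetic mix 13/45 = 28.9% → the organic mix
Sandy soil: the organic mix 35/117 = 29.9%, the synthetic mix 2/10 = 20.0% → the organic mix
Silt: the organic mix 16/42 = 38.1%, the synthetic mix 4/14 = 28.6% → the organic mix
Overall: the organic mix 78/224 = 34.8%, the synthetic mix 80/179 = 44.7% → the synthetic mix
(The organic mix wins every soil group but the synthetic mix wins overall — the organic mix's plots skew toward the low-rate sandy soil group.)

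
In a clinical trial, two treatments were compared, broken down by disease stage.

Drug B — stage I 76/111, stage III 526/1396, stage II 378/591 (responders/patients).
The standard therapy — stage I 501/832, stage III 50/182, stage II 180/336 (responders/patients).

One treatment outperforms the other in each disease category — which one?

Stage I: Drug B 76/111 = 68.5%, the standard therapy 501/832 = 60.2% → Drug B
Stage III: Drug B 526/1396 = 37.7%, the standard therapy 50/182 = 27.5% → Drug B
Stage II: Drug B 378/591 = 64.0%, the standard therapy 180/336 = 53.6% → Drug B
Drug B has the higher rate in all 3 groups.

Drug B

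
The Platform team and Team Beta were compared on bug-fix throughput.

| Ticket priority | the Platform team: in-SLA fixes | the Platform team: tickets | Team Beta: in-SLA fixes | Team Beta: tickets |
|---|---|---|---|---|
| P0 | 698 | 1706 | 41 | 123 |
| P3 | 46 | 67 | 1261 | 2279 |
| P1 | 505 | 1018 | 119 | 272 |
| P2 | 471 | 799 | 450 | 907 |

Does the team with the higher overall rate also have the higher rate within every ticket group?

P0: the Platform team 698/1706 = 40.9%, Team Beta 41/123 = 33.3% → the Platform team
P3: the Platform team 46/67 = 68.7%, Team Beta 1261/2279 = 55.3% → the Platform team
P1: the Platform team 505/1018 = 49.6%, Team Beta 119/272 = 43.8% → the Platform team
P2: the Platform team 471/799 = 58.9%, Team Beta 450/907 = 49.6% → the Platform team
Overall: the Platform team 1720/3590 = 47.9%, Team Beta 1871/3581 = 52.2% → Team Beta
The Platform team wins each ticket group but Team Beta wins overall — the comparison reverses. The Platform team's tickets skew toward P0, which has a lower base rate.

No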